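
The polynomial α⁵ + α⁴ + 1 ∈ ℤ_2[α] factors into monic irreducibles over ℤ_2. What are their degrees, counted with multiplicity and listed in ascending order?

Write h(α) = α⁵ + α⁴ + 1.
Roots in ℤ_2: h(0) = 1; h(1) = 1.
Complete factorization: h(α) = (α² + α + 1)·(α³ + α + 1).
Factor degrees with multiplicity: 2 + 3 = 5.

2, 3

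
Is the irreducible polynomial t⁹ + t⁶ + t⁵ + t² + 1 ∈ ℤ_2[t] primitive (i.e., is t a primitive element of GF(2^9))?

Write f(t) = t⁹ + t⁶ + t⁵ + t² + 1.
|GF(2^9)^×| = 2^9 − 1 = 511. Prime factorization: 511 = 7·73.
f is primitive ⇔ t has order 511 in GF(2)[t]/(f), i.e. t^(511/q) ≠ 1 for each prime q | 511.
t^(73) mod f = 1
t^(7) mod f = t⁷.
Since t^(73) = 1, the order of t divides 73 < 511; not primitive.

No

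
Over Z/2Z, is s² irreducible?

No

Write g(s) = s².
Check for roots in Z/2Z: g(0) = 0 → root; g(1) = 1.
g(0) = 0, so (s) divides g(s); g is reducible.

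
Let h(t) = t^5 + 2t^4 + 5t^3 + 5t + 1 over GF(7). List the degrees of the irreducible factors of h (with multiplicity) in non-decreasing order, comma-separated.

Linear factors from roots: (t + 6), (t + 2).
Complete factorization: h(t) = (t + 2)·(t + 6)·(t^3 + t^2 + 6t + 3).
Factor degrees with multiplicity: 1 + 1 + 3 = 5.

1, 1, 3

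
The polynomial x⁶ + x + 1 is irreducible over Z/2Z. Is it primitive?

Yes

Write f(x) = x⁶ + x + 1.
|GF(2^6)^×| = 2^6 − 1 = 63. Prime factorization: 63 = 3^2·7.
f is primitive ⇔ x has order 63 in GF(2)[x]/(f), i.e. x^(63/q) ≠ 1 for each prime q | 63.
x^(21) mod f = x⁵ + x⁴ + x³ + x + 1.
x^(9) mod f = x⁴ + x³.
None equal 1, so x has full order 63; f is primitive.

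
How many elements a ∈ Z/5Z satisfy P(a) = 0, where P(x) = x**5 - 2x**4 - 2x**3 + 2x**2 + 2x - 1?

Evaluate at each of the 5 elements of Z/5Z:
P(0) = 4; P(1) = 0 → root; P(2) = 0 → root; P(3) = 0 → root; P(4) = 3.
Roots: {1, 2, 3}.

3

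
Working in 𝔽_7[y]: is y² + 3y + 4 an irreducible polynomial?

Write f(y) = y² + 3y + 4.
Check for roots in 𝔽_7: f(0) = 4; f(1) = 1; f(2) = 0 → root; f(3) = 1; f(4) = 4; f(5) = 2; f(6) = 2.
f(2) = 0, so (y − 2) divides f(y); f is reducible.

No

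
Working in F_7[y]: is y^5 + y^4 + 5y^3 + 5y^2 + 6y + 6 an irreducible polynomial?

No

Write g(y) = y^5 + y^4 + 5y^3 + 5y^2 + 6y + 6.
Check for roots in F_7: g(0) = 6; g(1) = 3; g(2) = 0 → root; g(3) = 3; g(4) = 2; g(5) = 0 → root; g(6) = 0 → root.
g(2) = 0, so (y − 2) divides g(y); g is reducible.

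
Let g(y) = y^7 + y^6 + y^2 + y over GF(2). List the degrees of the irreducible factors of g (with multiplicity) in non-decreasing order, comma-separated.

1, 1, 1, 4

Roots in GF(2): g(0) = 0 → root; g(1) = 0 → root.
Linear factors from roots: (y), (y + 1).
Complete factorization: g(y) = (y)·(y + 1)^2·(y^4 + y^3 + y^2 + y + 1).
Factor degrees with multiplicity: 1 + 1 + 1 + 4 = 7.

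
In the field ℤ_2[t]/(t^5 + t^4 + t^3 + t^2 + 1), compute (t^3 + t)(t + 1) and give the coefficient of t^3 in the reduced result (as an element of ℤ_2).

1

Multiply in ℤ_2[t]: (t^3 + t)·(t + 1) = t^4 + t^3 + t^2 + t.
Reduced: t^4 + t^3 + t^2 + t.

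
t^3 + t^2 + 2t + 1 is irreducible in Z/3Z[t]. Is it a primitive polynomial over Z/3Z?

Write f(t) = t^3 + t^2 + 2t + 1.
|GF(3^3)^×| = 3^3 − 1 = 26. Prime factorization: 26 = 2·13.
f is primitive ⇔ t has order 26 in GF(3)[t]/(f), i.e. t^(26/q) ≠ 1 for each prime q | 26.
t^(13) mod f = 2.
t^(2) mod f = t^2.
None equal 1, so t has full order 26; f is primitive.

Yes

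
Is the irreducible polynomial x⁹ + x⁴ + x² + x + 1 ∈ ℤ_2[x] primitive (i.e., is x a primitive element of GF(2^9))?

Write f(x) = x⁹ + x⁴ + x² + x + 1.
|GF(2^9)^×| = 2^9 − 1 = 511. Prime factorization: 511 = 7·73.
f is primitive ⇔ x has order 511 in GF(2)[x]/(f), i.e. x^(511/q) ≠ 1 for each prime q | 511.
x^(73) mod f = 1
x^(7) mod f = x⁷.
Since x^(73) = 1, the order of x divides 73 < 511; not primitive.

No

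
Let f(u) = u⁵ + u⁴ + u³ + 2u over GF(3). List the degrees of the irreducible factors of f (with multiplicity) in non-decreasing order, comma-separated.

Roots in GF(3): f(0) = 0 → root; f(1) = 2; f(2) = 0 → root.
Linear factors from roots: (u), (u + 1).
Complete factorization: f(u) = (u)·(u + 1)^2·(u² + 2u + 2).
Factor degrees with multiplicity: 1 + 1 + 1 + 2 = 5.

1, 1, 1, 2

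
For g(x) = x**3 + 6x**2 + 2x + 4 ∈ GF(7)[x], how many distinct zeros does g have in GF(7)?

2

Evaluate at each of the 7 elements of GF(7):
g(0) = 4; g(1) = 6; g(2) = 5; g(3) = 0 → root; g(4) = 4; g(5) = 2; g(6) = 0 → root.
Roots: {3, 6}.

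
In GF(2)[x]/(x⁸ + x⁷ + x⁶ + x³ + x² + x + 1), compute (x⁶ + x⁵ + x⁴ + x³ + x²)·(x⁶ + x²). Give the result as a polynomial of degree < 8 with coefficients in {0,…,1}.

x^6 + x^4 + 1

Multiply in GF(2)[x]: (x⁶ + x⁵ + x⁴ + x³ + x²)·(x⁶ + x²) = x¹² + x¹¹ + x¹⁰ + x⁹ + x⁷ + x⁶ + x⁵ + x⁴.
Reduce using x⁸ ≡ x⁷ + x⁶ + x³ + x² + x + 1 (mod x⁸ + x⁷ + x⁶ + x³ + x² + x + 1).
Reduced: x⁶ + x⁴ + 1.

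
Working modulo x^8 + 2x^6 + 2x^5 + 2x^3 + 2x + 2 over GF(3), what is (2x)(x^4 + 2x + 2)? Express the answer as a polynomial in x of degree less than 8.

2x^5 + x^2 + x

Multiply in GF(3)[x]: (2x)·(x^4 + 2x + 2) = 2x^5 + x^2 + x.
Reduced: 2x^5 + x^2 + x.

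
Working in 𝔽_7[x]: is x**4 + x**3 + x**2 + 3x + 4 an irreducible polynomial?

Write m(x) = x**4 + x**3 + x**2 + 3x + 4.
Check for roots in 𝔽_7: m(0) = 4; m(1) = 3; m(2) = 3; m(3) = 4; m(4) = 2; m(5) = 3; m(6) = 2.
No roots, so no linear factors.
Degree-2 irreducible divisors: test the 21 monic irreducibles of degree 2 over GF(7).
None of them divide m (all give nonzero remainder).
No irreducible factor of degree ≤ 2 exists, so m is irreducible over GF(7).

Yes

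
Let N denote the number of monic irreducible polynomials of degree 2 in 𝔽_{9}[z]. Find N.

36

By the necklace-counting formula, N_9(2) = (1/2) Σ_{d|2} μ(2/d)·9^d.
Divisors of 2: 1, 2; μ(2/d) for each: -1, 1.
Σ = − 9^1 + 9^2 = 72.
N = 72/2 = 36.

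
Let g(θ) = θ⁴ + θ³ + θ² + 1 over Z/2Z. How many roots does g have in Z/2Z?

Evaluate at each of the 2 elements of Z/2Z:
g(0) = 1; g(1) = 0 → root.
Roots: {1}.

1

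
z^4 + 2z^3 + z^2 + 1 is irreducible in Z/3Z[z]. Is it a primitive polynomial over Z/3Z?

No

Write f(z) = z^4 + 2z^3 + z^2 + 1.
|GF(3^4)^×| = 3^4 − 1 = 80. Prime factorization: 80 = 2^4·5.
f is primitive ⇔ z has order 80 in GF(3)[z]/(f), i.e. z^(80/q) ≠ 1 for each prime q | 80.
z^(40) mod f = 1
z^(16) mod f = z^3 + z^2 + 2z.
Since z^(40) = 1, the order of z divides 40 < 80; not primitive.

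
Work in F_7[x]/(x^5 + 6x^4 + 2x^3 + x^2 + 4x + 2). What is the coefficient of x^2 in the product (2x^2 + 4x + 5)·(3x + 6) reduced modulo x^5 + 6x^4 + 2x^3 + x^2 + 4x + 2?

3

Multiply in F_7[x]: (2x^2 + 4x + 5)·(3x + 6) = 6x^3 + 3x^2 + 4x + 2.
Reduced: 6x^3 + 3x^2 + 4x + 2.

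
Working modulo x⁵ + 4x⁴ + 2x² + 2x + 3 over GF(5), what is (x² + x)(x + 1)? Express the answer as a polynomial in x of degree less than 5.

Multiply in GF(5)[x]: (x² + x)·(x + 1) = x³ + 2x² + x.
Reduced: x³ + 2x² + x.

x^3 + 2x^2 + x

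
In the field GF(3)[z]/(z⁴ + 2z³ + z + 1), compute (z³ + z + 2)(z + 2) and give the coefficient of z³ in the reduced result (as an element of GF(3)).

Multiply in GF(3)[z]: (z³ + z + 2)·(z + 2) = z⁴ + 2z³ + z² + z + 1.
Reduce using z⁴ ≡ z³ + 2z + 2 (mod z⁴ + 2z³ + z + 1).
Reduced: z².

0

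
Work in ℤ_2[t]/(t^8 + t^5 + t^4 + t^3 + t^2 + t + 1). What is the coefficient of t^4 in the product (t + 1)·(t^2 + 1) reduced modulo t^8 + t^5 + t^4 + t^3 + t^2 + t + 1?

Multiply in ℤ_2[t]: (t + 1)·(t^2 + 1) = t^3 + t^2 + t + 1.
Reduced: t^3 + t^2 + t + 1.

0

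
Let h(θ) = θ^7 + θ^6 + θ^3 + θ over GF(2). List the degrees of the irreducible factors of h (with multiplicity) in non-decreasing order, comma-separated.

1, 1, 2, 3

Roots in GF(2): h(0) = 0 → root; h(1) = 0 → root.
Linear factors from roots: (θ), (θ + 1).
Complete factorization: h(θ) = (θ)·(θ + 1)·(θ^2 + θ + 1)·(θ^3 + θ^2 + 1).
Factor degrees with multiplicity: 1 + 1 + 2 + 3 = 7.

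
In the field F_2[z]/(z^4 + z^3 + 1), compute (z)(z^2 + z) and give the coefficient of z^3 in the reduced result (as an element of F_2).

Multiply in F_2[z]: (z)·(z^2 + z) = z^3 + z^2.
Reduced: z^3 + z^2.

1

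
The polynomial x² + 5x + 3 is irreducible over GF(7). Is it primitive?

Yes

Write f(x) = x² + 5x + 3.
|GF(7^2)^×| = 7^2 − 1 = 48. Prime factorization: 48 = 2^4·3.
f is primitive ⇔ x has order 48 in GF(7)[x]/(f), i.e. x^(48/q) ≠ 1 for each prime q | 48.
x^(24) mod f = 6.
x^(16) mod f = 2.
None equal 1, so x has full order 48; f is primitive.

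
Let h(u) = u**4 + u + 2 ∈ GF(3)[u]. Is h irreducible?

Check for roots in GF(3): h(0) = 2; h(1) = 1; h(2) = 2.
No roots, so no linear factors.
Monic irreducibles of degree 2 over GF(3): u**2 + 1, u**2 + u + 2, u**2 + 2u + 2.
None of them divide h (all give nonzero remainder).
No irreducible factor of degree ≤ 2 exists, so h is irreducible over GF(3).

Yes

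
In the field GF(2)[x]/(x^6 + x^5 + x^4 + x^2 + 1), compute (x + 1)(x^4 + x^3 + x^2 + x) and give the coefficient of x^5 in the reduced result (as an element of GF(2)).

Multiply in GF(2)[x]: (x + 1)·(x^4 + x^3 + x^2 + x) = x^5 + x.
Reduced: x^5 + x.

1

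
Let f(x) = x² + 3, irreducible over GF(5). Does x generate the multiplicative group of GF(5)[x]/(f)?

No

|GF(5^2)^×| = 5^2 − 1 = 24. Prime factorization: 24 = 2^3·3.
f is primitive ⇔ x has order 24 in GF(5)[x]/(f), i.e. x^(24/q) ≠ 1 for each prime q | 24.
x^(12) mod f = 4.
x^(8) mod f = 1
Since x^(8) = 1, the order of x divides 8 < 24; not primitive.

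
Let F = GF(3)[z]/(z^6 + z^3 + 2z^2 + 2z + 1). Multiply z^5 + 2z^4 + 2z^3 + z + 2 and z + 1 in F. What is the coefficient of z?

1

Multiply in GF(3)[z]: (z^5 + 2z^4 + 2z^3 + z + 2)·(z + 1) = z^6 + z^4 + 2z^3 + z^2 + 2.
Reduce using z^6 ≡ 2z^3 + z^2 + z + 2 (mod z^6 + z^3 + 2z^2 + 2z + 1).
Reduced: z^4 + z^3 + 2z^2 + z + 1.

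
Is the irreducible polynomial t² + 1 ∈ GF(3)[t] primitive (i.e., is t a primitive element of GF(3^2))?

Write f(t) = t² + 1.
|GF(3^2)^×| = 3^2 − 1 = 8. Prime factorization: 8 = 2^3.
f is primitive ⇔ t has order 8 in GF(3)[t]/(f), i.e. t^(8/q) ≠ 1 for each prime q | 8.
t^(4) mod f = 1
Since t^(4) = 1, the order of t divides 4 < 8; not primitive.

No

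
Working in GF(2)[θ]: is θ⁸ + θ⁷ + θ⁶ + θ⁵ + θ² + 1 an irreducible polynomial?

No

Write P(θ) = θ⁸ + θ⁷ + θ⁶ + θ⁵ + θ² + 1.
Check for roots in GF(2): P(0) = 1; P(1) = 0 → root.
P(1) = 0, so (θ − 1) divides P(θ); P is reducible.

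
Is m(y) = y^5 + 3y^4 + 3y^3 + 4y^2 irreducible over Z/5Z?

No

Check for roots in Z/5Z: m(0) = 0 → root; m(1) = 1; m(2) = 0 → root; m(3) = 3; m(4) = 3.
m(0) = 0, so (y) divides m(y); m is reducible.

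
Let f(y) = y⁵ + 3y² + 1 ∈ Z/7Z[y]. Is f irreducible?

Yes

Check for roots in Z/7Z: f(0) = 1; f(1) = 5; f(2) = 3; f(3) = 5; f(4) = 2; f(5) = 2; f(6) = 3.
No roots, so no linear factors.
Degree-2 irreducible divisors: test the 21 monic irreducibles of degree 2 over GF(7).
None of them divide f (all give nonzero remainder).
No irreducible factor of degree ≤ 2 exists, so f is irreducible over GF(7).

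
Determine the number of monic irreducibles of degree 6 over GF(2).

9

x^(2^6) − x is the product of all monic irreducibles of degree dividing 6; Möbius inversion gives N = (1/6) Σ μ(6/d)·2^d.
Divisors of 6: 1, 2, 3, 6; μ(6/d) for each: 1, -1, -1, 1.
Σ = 2^1 − 2^2 − 2^3 + 2^6 = 54.
N = 54/6 = 9.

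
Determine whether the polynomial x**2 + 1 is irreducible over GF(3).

Write m(x) = x**2 + 1.
Check for roots in GF(3): m(0) = 1; m(1) = 2; m(2) = 2.
No roots. A degree-2 polynomial over a field with no linear factor is irreducible.

Yes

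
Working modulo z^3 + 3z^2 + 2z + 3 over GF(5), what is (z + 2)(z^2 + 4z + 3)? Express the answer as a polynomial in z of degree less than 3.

3z^2 + 4z + 3

Multiply in GF(5)[z]: (z + 2)·(z^2 + 4z + 3) = z^3 + z^2 + z + 1.
Reduce using z^3 ≡ 2z^2 + 3z + 2 (mod z^3 + 3z^2 + 2z + 3).
Reduced: 3z^2 + 4z + 3.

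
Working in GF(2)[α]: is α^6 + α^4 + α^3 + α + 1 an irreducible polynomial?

Write f(α) = α^6 + α^4 + α^3 + α + 1.
Check for roots in GF(2): f(0) = 1; f(1) = 1.
No roots, so no linear factors.
Monic irreducibles of degree 2 over GF(2): α^2 + α + 1.
None of them divide f (all give nonzero remainder).
Monic irreducibles of degree 3 over GF(2): α^3 + α + 1, α^3 + α^2 + 1.
None of them divide f (all give nonzero remainder).
No irreducible factor of degree ≤ 3 exists, so f is irreducible over GF(2).

Yes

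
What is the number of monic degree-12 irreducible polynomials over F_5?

20343700

By the necklace-counting formula, N_5(12) = (1/12) Σ_{d|12} μ(12/d)·5^d.
Divisors of 12: 1, 2, 3, 4, 6, 12; μ(12/d) for each: 0, 1, 0, -1, -1, 1.
Σ = 5^2 − 5^4 − 5^6 + 5^12 = 244124400.
N = 244124400/12 = 20343700.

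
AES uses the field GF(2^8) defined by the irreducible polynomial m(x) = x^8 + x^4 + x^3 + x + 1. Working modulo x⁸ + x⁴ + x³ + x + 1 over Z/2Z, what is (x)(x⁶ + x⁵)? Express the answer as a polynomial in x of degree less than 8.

x^7 + x^6

Multiply in Z/2Z[x]: (x)·(x⁶ + x⁵) = x⁷ + x⁶.
Reduced: x⁷ + x⁶.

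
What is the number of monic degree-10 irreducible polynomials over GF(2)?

The number of monic irreducibles of degree 10 over GF(2) is (1/10)·Σ_{d∣10} μ(10/d) 2^d.
Divisors of 10: 1, 2, 5, 10; μ(10/d) for each: 1, -1, -1, 1.
Σ = 2^1 − 2^2 − 2^5 + 2^10 = 990.
N = 990/10 = 99.

99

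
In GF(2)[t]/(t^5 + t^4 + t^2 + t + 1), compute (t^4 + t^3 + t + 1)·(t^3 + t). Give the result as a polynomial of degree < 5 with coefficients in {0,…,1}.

t^2 + 1

Multiply in GF(2)[t]: (t^4 + t^3 + t + 1)·(t^3 + t) = t^7 + t^6 + t^5 + t^3 + t^2 + t.
Reduce using t^5 ≡ t^4 + t^2 + t + 1 (mod t^5 + t^4 + t^2 + t + 1).
Reduced: t^2 + 1.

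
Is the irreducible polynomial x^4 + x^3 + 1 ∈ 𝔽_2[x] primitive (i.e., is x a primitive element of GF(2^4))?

Yes

Write f(x) = x^4 + x^3 + 1.
|GF(2^4)^×| = 2^4 − 1 = 15. Prime factorization: 15 = 3·5.
f is primitive ⇔ x has order 15 in GF(2)[x]/(f), i.e. x^(15/q) ≠ 1 for each prime q | 15.
x^(5) mod f = x^3 + x + 1.
x^(3) mod f = x^3.
None equal 1, so x has full order 15; f is primitive.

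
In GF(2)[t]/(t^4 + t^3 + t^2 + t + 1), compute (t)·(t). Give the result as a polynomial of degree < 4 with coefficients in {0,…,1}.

t^2

Multiply in GF(2)[t]: (t)·(t) = t^2.
Reduced: t^2.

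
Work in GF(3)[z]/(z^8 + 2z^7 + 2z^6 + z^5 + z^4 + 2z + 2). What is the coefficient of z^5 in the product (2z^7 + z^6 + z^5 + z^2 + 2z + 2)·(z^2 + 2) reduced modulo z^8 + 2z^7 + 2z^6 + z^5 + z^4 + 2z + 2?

Multiply in GF(3)[z]: (2z^7 + z^6 + z^5 + z^2 + 2z + 2)·(z^2 + 2) = 2z^9 + z^8 + 2z^7 + 2z^6 + 2z^5 + z^4 + 2z^3 + z^2 + z + 1.
Reduce using z^8 ≡ z^7 + z^6 + 2z^5 + 2z^4 + z + 1 (mod z^8 + 2z^7 + 2z^6 + z^5 + z^4 + 2z + 2).
Reduced: z^7 + z^4 + 2z^3 + 1.

0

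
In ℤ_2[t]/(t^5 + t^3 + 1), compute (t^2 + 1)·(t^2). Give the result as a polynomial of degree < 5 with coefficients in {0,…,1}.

Multiply in ℤ_2[t]: (t^2 + 1)·(t^2) = t^4 + t^2.
Reduced: t^4 + t^2.

t^4 + t^2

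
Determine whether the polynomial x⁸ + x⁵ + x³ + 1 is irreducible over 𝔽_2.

Write h(x) = x⁸ + x⁵ + x³ + 1.
Check for roots in 𝔽_2: h(0) = 1; h(1) = 0 → root.
h(1) = 0, so (x − 1) divides h(x); h is reducible.

No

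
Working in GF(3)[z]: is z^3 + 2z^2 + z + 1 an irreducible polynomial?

Yes

Write P(z) = z^3 + 2z^2 + z + 1.
Check for roots in GF(3): P(0) = 1; P(1) = 2; P(2) = 1.
No roots. A degree-3 polynomial over a field with no linear factor is irreducible.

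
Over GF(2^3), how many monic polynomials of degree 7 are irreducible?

299592

x^(8^7) − x is the product of all monic irreducibles of degree dividing 7; Möbius inversion gives N = (1/7) Σ μ(7/d)·8^d.
Divisors of 7: 1, 7; μ(7/d) for each: -1, 1.
Σ = − 8^1 + 8^7 = 2097144.
N = 2097144/7 = 299592.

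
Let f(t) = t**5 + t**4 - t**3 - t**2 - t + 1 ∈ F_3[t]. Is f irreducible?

No

Check for roots in F_3: f(0) = 1; f(1) = 0 → root; f(2) = 2.
f(1) = 0, so (t − 1) divides f(t); f is reducible.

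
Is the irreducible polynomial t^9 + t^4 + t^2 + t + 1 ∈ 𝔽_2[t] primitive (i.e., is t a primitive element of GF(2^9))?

No

Write f(t) = t^9 + t^4 + t^2 + t + 1.
|GF(2^9)^×| = 2^9 − 1 = 511. Prime factorization: 511 = 7·73.
f is primitive ⇔ t has order 511 in GF(2)[t]/(f), i.e. t^(511/q) ≠ 1 for each prime q | 511.
t^(73) mod f = 1
t^(7) mod f = t^7.
Since t^(73) = 1, the order of t divides 73 < 511; not primitive.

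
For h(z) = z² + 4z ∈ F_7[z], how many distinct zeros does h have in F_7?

2

Evaluate at each of the 7 elements of F_7:
h(0) = 0 → root; h(1) = 5; h(2) = 5; h(3) = 0 → root; h(4) = 4; h(5) = 3; h(6) = 4.
Roots: {0, 3}.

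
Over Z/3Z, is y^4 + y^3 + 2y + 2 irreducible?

No

Write h(y) = y^4 + y^3 + 2y + 2.
Check for roots in Z/3Z: h(0) = 2; h(1) = 0 → root; h(2) = 0 → root.
h(1) = 0, so (y − 1) divides h(y); h is reducible.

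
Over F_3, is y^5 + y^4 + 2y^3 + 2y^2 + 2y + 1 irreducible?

Write h(y) = y^5 + y^4 + 2y^3 + 2y^2 + 2y + 1.
Check for roots in F_3: h(0) = 1; h(1) = 0 → root; h(2) = 2.
h(1) = 0, so (y − 1) divides h(y); h is reducible.

No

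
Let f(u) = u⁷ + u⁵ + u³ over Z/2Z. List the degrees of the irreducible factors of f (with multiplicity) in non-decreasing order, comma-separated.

1, 1, 1, 2, 2

Roots in Z/2Z: f(0) = 0 → root; f(1) = 1.
Linear factors from roots: (u).
Complete factorization: f(u) = (u)^3·(u² + u + 1)^2.
Factor degrees with multiplicity: 1 + 1 + 1 + 2 + 2 = 7.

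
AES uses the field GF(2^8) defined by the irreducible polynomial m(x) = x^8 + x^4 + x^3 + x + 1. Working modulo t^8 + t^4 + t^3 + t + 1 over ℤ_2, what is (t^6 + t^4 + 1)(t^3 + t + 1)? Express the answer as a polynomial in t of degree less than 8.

Multiply in ℤ_2[t]: (t^6 + t^4 + 1)·(t^3 + t + 1) = t^9 + t^6 + t^5 + t^4 + t^3 + t + 1.
Reduce using t^8 ≡ t^4 + t^3 + t + 1 (mod t^8 + t^4 + t^3 + t + 1).
Reduced: t^6 + t^3 + t^2 + 1.

t^6 + t^3 + t^2 + 1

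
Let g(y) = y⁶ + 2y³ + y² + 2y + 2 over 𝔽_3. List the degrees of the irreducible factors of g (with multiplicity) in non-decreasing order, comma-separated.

Roots in 𝔽_3: g(0) = 2; g(1) = 2; g(2) = 0 → root.
Linear factors from roots: (y + 1).
Complete factorization: g(y) = (y + 1)^2·(y² + 1)·(y² + y + 2).
Factor degrees with multiplicity: 1 + 1 + 2 + 2 = 6.

1, 1, 2, 2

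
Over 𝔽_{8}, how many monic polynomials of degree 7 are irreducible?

Gauss's count: N_{8}(7) = (1/7) Σ_{d|7} μ(7/d)·8^d.
Divisors of 7: 1, 7; μ(7/d) for each: -1, 1.
Σ = − 8^1 + 8^7 = 2097144.
N = 2097144/7 = 299592.

299592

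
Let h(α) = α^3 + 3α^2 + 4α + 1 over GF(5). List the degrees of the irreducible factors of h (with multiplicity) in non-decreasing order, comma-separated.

3

Roots in GF(5): h(0) = 1; h(1) = 4; h(2) = 4; h(3) = 2; h(4) = 4.
Complete factorization: h(α) = (α^3 + 3α^2 + 4α + 1).
Factor degrees with multiplicity: 3 = 3.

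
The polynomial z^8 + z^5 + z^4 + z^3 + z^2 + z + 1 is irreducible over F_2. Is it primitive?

Write f(z) = z^8 + z^5 + z^4 + z^3 + z^2 + z + 1.
|GF(2^8)^×| = 2^8 − 1 = 255. Prime factorization: 255 = 3·5·17.
f is primitive ⇔ z has order 255 in GF(2)[z]/(f), i.e. z^(255/q) ≠ 1 for each prime q | 255.
z^(85) mod f = 1
z^(51) mod f = z^7 + z^5 + z^3 + z^2 + z + 1.
z^(15) mod f = z^6 + z^3 + z + 1.
Since z^(85) = 1, the order of z divides 85 < 255; not primitive.

No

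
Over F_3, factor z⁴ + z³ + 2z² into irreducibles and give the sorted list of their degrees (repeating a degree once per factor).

1, 1, 2

Write h(z) = z⁴ + z³ + 2z².
Roots in F_3: h(0) = 0 → root; h(1) = 1; h(2) = 2.
Linear factors from roots: (z).
Complete factorization: h(z) = (z)^2·(z² + z + 2).
Factor degrees with multiplicity: 1 + 1 + 2 = 4.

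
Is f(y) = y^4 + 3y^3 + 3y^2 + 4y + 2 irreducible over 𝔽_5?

Check for roots in 𝔽_5: f(0) = 2; f(1) = 3; f(2) = 2; f(3) = 3; f(4) = 4.
No roots, so no linear factors.
Degree-2 irreducible divisors: test the 10 monic irreducibles of degree 2 over GF(5).
None of them divide f (all give nonzero remainder).
No irreducible factor of degree ≤ 2 exists, so f is irreducible over GF(5).

Yes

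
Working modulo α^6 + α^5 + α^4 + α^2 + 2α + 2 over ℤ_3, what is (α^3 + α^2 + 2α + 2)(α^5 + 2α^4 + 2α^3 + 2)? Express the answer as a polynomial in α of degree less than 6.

Multiply in ℤ_3[α]: (α^3 + α^2 + 2α + 2)·(α^5 + 2α^4 + 2α^3 + 2) = α^8 + 2α^5 + 2α^4 + 2α^2 + α + 1.
Reduce using α^6 ≡ 2α^5 + 2α^4 + 2α^2 + α + 1 (mod α^6 + α^5 + α^4 + α^2 + 2α + 2).
Reduced: α^4 + 2α^3 + 2α^2 + 1.

α^4 + 2α^3 + 2α^2 + 1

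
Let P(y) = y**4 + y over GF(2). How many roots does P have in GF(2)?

Evaluate at each of the 2 elements of GF(2):
P(0) = 0 → root; P(1) = 0 → root.
Roots: {0, 1}.

2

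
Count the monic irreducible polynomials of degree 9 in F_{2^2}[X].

29120

By the necklace-counting formula, N_4(9) = (1/9) Σ_{d|9} μ(9/d)·4^d.
Divisors of 9: 1, 3, 9; μ(9/d) for each: 0, -1, 1.
Σ = − 4^3 + 4^9 = 262080.
N = 262080/9 = 29120.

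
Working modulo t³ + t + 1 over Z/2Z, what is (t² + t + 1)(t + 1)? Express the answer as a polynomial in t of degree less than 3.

t

Multiply in Z/2Z[t]: (t² + t + 1)·(t + 1) = t³ + 1.
Reduce using t³ ≡ t + 1 (mod t³ + t + 1).
Reduced: t.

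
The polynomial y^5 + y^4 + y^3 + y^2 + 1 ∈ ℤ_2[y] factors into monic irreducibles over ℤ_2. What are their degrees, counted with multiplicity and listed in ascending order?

5

Write f(y) = y^5 + y^4 + y^3 + y^2 + 1.
Roots in ℤ_2: f(0) = 1; f(1) = 1.
Complete factorization: f(y) = (y^5 + y^4 + y^3 + y^2 + 1).
Factor degrees with multiplicity: 5 = 5.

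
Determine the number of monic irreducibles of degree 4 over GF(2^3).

By the necklace-counting formula, N_8(4) = (1/4) Σ_{d|4} μ(4/d)·8^d.
Divisors of 4: 1, 2, 4; μ(4/d) for each: 0, -1, 1.
Σ = − 8^2 + 8^4 = 4032.
N = 4032/4 = 1008.

1008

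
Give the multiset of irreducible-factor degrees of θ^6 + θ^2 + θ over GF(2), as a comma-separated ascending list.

1, 2, 3

Write g(θ) = θ^6 + θ^2 + θ.
Roots in GF(2): g(0) = 0 → root; g(1) = 1.
Linear factors from roots: (θ).
Complete factorization: g(θ) = (θ)·(θ^2 + θ + 1)·(θ^3 + θ^2 + 1).
Factor degrees with multiplicity: 1 + 2 + 3 = 6.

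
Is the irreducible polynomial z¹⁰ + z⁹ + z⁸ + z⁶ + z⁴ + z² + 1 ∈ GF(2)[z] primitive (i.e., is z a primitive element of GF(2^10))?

Write f(z) = z¹⁰ + z⁹ + z⁸ + z⁶ + z⁴ + z² + 1.
|GF(2^10)^×| = 2^10 − 1 = 1023. Prime factorization: 1023 = 3·11·31.
f is primitive ⇔ z has order 1023 in GF(2)[z]/(f), i.e. z^(1023/q) ≠ 1 for each prime q | 1023.
z^(341) mod f = z⁹ + z⁸ + z⁶ + z⁵ + z³ + z² + 1.
z^(93) mod f = z⁹ + z⁷ + z⁶ + z⁵ + z⁴ + z³ + z² + z.
z^(33) mod f = z⁸ + z⁷ + z⁵ + z⁴ + z².
None equal 1, so z has full order 1023; f is primitive.

Yes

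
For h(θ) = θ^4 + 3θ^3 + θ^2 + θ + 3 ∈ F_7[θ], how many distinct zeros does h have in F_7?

Evaluate at each of the 7 elements of F_7:
h(0) = 3; h(1) = 2; h(2) = 0 → root; h(3) = 2; h(4) = 2; h(5) = 4; h(6) = 1.
Roots: {2}.

1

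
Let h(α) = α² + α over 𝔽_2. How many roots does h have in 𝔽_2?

2

Evaluate at each of the 2 elements of 𝔽_2:
h(0) = 0 → root; h(1) = 0 → root.
Roots: {0, 1}.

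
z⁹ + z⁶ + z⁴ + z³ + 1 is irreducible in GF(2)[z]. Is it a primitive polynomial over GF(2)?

Write f(z) = z⁹ + z⁶ + z⁴ + z³ + 1.
|GF(2^9)^×| = 2^9 − 1 = 511. Prime factorization: 511 = 7·73.
f is primitive ⇔ z has order 511 in GF(2)[z]/(f), i.e. z^(511/q) ≠ 1 for each prime q | 511.
z^(73) mod f = z⁶ + z³ + z² + 1.
z^(7) mod f = z⁷.
None equal 1, so z has full order 511; f is primitive.

Yes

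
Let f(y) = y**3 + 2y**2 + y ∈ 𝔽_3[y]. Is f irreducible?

No

Check for roots in 𝔽_3: f(0) = 0 → root; f(1) = 1; f(2) = 0 → root.
f(0) = 0, so (y) divides f(y); f is reducible.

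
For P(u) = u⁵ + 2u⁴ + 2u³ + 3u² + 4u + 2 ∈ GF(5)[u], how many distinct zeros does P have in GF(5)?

2

Evaluate at each of the 5 elements of GF(5):
P(0) = 2; P(1) = 4; P(2) = 2; P(3) = 0 → root; P(4) = 0 → root.
Roots: {3, 4}.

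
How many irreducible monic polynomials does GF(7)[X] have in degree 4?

Gauss's count: N_{7}(4) = (1/4) Σ_{d|4} μ(4/d)·7^d.
Divisors of 4: 1, 2, 4; μ(4/d) for each: 0, -1, 1.
Σ = − 7^2 + 7^4 = 2352.
N = 2352/4 = 588.

588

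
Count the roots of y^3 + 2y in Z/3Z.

Write g(y) = y^3 + 2y.
Evaluate at each of the 3 elements of Z/3Z:
g(0) = 0 → root; g(1) = 0 → root; g(2) = 0 → root.
Roots: {0, 1, 2}.

3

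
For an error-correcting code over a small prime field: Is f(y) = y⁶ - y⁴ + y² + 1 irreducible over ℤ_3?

Check for roots in ℤ_3: f(0) = 1; f(1) = 2; f(2) = 2.
No roots, so no linear factors.
Monic irreducibles of degree 2 over GF(3): y² + 1, y² + y - 1, y² - y - 1.
None of them divide f (all give nonzero remainder).
Degree-3 irreducible divisors: test the 8 monic irreducibles of degree 3 over GF(3).
None of them divide f (all give nonzero remainder).
No irreducible factor of degree ≤ 3 exists, so f is irreducible over GF(3).

Yes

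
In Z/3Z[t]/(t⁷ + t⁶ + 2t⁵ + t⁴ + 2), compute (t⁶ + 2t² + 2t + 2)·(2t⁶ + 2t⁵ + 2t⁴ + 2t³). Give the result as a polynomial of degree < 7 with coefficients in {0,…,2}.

Multiply in Z/3Z[t]: (t⁶ + 2t² + 2t + 2)·(2t⁶ + 2t⁵ + 2t⁴ + 2t³) = 2t¹² + 2t¹¹ + 2t¹⁰ + 2t⁹ + t⁸ + 2t⁷ + 2t⁴ + t³.
Reduce using t⁷ ≡ 2t⁶ + t⁵ + 2t⁴ + 1 (mod t⁷ + t⁶ + 2t⁵ + t⁴ + 2).
Reduced: t⁶ + 2t⁵ + 2t⁴ + 2t³ + 2t².

t^6 + 2t^5 + 2t^4 + 2t^3 + 2t^2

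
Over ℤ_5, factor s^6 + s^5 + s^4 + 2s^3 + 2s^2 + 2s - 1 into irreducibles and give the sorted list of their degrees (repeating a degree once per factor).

1, 2, 3

Write f(s) = s^6 + s^5 + s^4 + 2s^3 + 2s^2 + 2s - 1.
Roots in ℤ_5: f(0) = 4; f(1) = 3; f(2) = 4; f(3) = 0 → root; f(4) = 3.
Linear factors from roots: (s + 2).
Complete factorization: f(s) = (s + 2)·(s^2 - 2)·(s^3 - s^2 - 1).
Factor degrees with multiplicity: 1 + 2 + 3 = 6.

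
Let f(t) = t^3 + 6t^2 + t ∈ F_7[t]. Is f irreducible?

No

Check for roots in F_7: f(0) = 0 → root; f(1) = 1; f(2) = 6; f(3) = 0 → root; f(4) = 3; f(5) = 0 → root; f(6) = 4.
f(0) = 0, so (t) divides f(t); f is reducible.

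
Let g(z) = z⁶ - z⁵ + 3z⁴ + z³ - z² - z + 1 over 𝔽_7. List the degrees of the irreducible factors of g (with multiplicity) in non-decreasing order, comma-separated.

Linear factors from roots: (z + 3).
Complete factorization: g(z) = (z + 3)·(z² + 2)·(z³ + 3z² - z - 1).
Factor degrees with multiplicity: 1 + 2 + 3 = 6.

1, 2, 3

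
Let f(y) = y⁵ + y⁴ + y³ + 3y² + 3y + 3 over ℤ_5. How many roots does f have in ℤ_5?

Evaluate at each of the 5 elements of ℤ_5:
f(0) = 3; f(1) = 2; f(2) = 2; f(3) = 0 → root; f(4) = 2.
Roots: {3}.

1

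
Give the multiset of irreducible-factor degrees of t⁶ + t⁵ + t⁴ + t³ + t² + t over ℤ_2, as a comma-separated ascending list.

1, 1, 2, 2

Write g(t) = t⁶ + t⁵ + t⁴ + t³ + t² + t.
Roots in ℤ_2: g(0) = 0 → root; g(1) = 0 → root.
Linear factors from roots: (t), (t + 1).
Complete factorization: g(t) = (t)·(t + 1)·(t² + t + 1)^2.
Factor degrees with multiplicity: 1 + 1 + 2 + 2 = 6.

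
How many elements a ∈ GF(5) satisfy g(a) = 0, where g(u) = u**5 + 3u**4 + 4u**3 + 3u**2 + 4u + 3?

2

Evaluate at each of the 5 elements of GF(5):
g(0) = 3; g(1) = 3; g(2) = 0 → root; g(3) = 1; g(4) = 0 → root.
Roots: {2, 4}.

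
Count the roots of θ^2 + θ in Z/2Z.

2

Write g(θ) = θ^2 + θ.
Evaluate at each of the 2 elements of Z/2Z:
g(0) = 0 → root; g(1) = 0 → root.
Roots: {0, 1}.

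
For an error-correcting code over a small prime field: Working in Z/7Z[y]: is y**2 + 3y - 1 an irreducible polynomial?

Yes

Write g(y) = y**2 + 3y - 1.
Check for roots in Z/7Z: g(0) = 6; g(1) = 3; g(2) = 2; g(3) = 3; g(4) = 6; g(5) = 4; g(6) = 4.
No roots. A degree-2 polynomial over a field with no linear factor is irreducible.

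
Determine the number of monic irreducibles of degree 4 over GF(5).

x^(5^4) − x is the product of all monic irreducibles of degree dividing 4; Möbius inversion gives N = (1/4) Σ μ(4/d)·5^d.
Divisors of 4: 1, 2, 4; μ(4/d) for each: 0, -1, 1.
Σ = − 5^2 + 5^4 = 600.
N = 600/4 = 150.

150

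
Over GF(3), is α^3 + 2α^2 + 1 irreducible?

Write h(α) = α^3 + 2α^2 + 1.
Check for roots in GF(3): h(0) = 1; h(1) = 1; h(2) = 2.
No roots. A degree-3 polynomial over a field with no linear factor is irreducible.

Yes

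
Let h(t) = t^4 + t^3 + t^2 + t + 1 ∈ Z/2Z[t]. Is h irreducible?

Check for roots in Z/2Z: h(0) = 1; h(1) = 1.
No roots, so no linear factors.
Monic irreducibles of degree 2 over GF(2): t^2 + t + 1.
None of them divide h (all give nonzero remainder).
No irreducible factor of degree ≤ 2 exists, so h is irreducible over GF(2).

Yes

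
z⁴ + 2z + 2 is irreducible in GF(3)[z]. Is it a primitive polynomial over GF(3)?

Yes

Write f(z) = z⁴ + 2z + 2.
|GF(3^4)^×| = 3^4 − 1 = 80. Prime factorization: 80 = 2^4·5.
f is primitive ⇔ z has order 80 in GF(3)[z]/(f), i.e. z^(80/q) ≠ 1 for each prime q | 80.
z^(40) mod f = 2.
z^(16) mod f = z³ + 2z + 2.
None equal 1, so z has full order 80; f is primitive.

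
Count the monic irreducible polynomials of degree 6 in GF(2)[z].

By the necklace-counting formula, N_2(6) = (1/6) Σ_{d|6} μ(6/d)·2^d.
Divisors of 6: 1, 2, 3, 6; μ(6/d) for each: 1, -1, -1, 1.
Σ = 2^1 − 2^2 − 2^3 + 2^6 = 54.
N = 54/6 = 9.

9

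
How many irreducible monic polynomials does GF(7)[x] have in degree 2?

The number of monic irreducibles of degree 2 over GF(7) is (1/2)·Σ_{d∣2} μ(2/d) 7^d.
Divisors of 2: 1, 2; μ(2/d) for each: -1, 1.
Σ = − 7^1 + 7^2 = 42.
N = 42/2 = 21.

21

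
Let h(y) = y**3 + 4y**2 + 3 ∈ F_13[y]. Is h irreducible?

Yes

Check each element of F_13 for a root: h(0)=3, h(1)=8, h(2)=1, h(3)=1, h(4)=1, h(5)=7, h(6)=12, h(7)=9, h(8)=4, h(9)=3, h(10)=12, h(11)=11, h(12)=6.
No roots. A degree-3 polynomial over a field with no linear factor is irreducible.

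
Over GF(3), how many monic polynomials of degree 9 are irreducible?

2184

By the necklace-counting formula, N_3(9) = (1/9) Σ_{d|9} μ(9/d)·3^d.
Divisors of 9: 1, 3, 9; μ(9/d) for each: 0, -1, 1.
Σ = − 3^3 + 3^9 = 19656.
N = 19656/9 = 2184.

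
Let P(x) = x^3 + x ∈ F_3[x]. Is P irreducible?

Check for roots in F_3: P(0) = 0 → root; P(1) = 2; P(2) = 1.
P(0) = 0, so (x) divides P(x); P is reducible.

No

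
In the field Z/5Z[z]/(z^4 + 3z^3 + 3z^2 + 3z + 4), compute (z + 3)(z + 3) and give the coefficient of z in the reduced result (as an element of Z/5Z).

1

Multiply in Z/5Z[z]: (z + 3)·(z + 3) = z^2 + z + 4.
Reduced: z^2 + z + 4.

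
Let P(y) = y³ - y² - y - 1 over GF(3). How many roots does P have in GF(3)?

Evaluate at each of the 3 elements of GF(3):
P(0) = 2; P(1) = 1; P(2) = 1.
No element is a root.

0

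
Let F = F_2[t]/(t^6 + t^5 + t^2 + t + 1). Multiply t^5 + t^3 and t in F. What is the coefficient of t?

1

Multiply in F_2[t]: (t^5 + t^3)·(t) = t^6 + t^4.
Reduce using t^6 ≡ t^5 + t^2 + t + 1 (mod t^6 + t^5 + t^2 + t + 1).
Reduced: t^5 + t^4 + t^2 + t + 1.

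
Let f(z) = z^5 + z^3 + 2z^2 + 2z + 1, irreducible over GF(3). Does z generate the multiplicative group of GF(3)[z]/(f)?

|GF(3^5)^×| = 3^5 − 1 = 242. Prime factorization: 242 = 2·11^2.
f is primitive ⇔ z has order 242 in GF(3)[z]/(f), i.e. z^(242/q) ≠ 1 for each prime q | 242.
z^(121) mod f = 2.
z^(22) mod f = z + 1.
None equal 1, so z has full order 242; f is primitive.

Yes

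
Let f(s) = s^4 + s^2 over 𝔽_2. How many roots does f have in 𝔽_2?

Evaluate at each of the 2 elements of 𝔽_2:
f(0) = 0 → root; f(1) = 0 → root.
Roots: {0, 1}.

2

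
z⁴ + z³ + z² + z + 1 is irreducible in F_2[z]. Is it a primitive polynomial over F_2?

No

Write f(z) = z⁴ + z³ + z² + z + 1.
|GF(2^4)^×| = 2^4 − 1 = 15. Prime factorization: 15 = 3·5.
f is primitive ⇔ z has order 15 in GF(2)[z]/(f), i.e. z^(15/q) ≠ 1 for each prime q | 15.
z^(5) mod f = 1
z^(3) mod f = z³.
Since z^(5) = 1, the order of z divides 5 < 15; not primitive.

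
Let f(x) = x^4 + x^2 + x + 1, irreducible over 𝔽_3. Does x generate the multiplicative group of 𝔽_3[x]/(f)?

|GF(3^4)^×| = 3^4 − 1 = 80. Prime factorization: 80 = 2^4·5.
f is primitive ⇔ x has order 80 in GF(3)[x]/(f), i.e. x^(80/q) ≠ 1 for each prime q | 80.
x^(40) mod f = 1
x^(16) mod f = x^3 + 2.
Since x^(40) = 1, the order of x divides 40 < 80; not primitive.

No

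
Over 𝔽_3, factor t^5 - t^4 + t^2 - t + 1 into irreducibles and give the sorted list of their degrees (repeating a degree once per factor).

2, 3

Write f(t) = t^5 - t^4 + t^2 - t + 1.
Roots in 𝔽_3: f(0) = 1; f(1) = 1; f(2) = 1.
Complete factorization: f(t) = (t^2 + t - 1)·(t^3 + t^2 - 1).
Factor degrees with multiplicity: 2 + 3 = 5.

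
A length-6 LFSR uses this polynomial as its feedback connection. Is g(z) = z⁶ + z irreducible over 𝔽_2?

Check for roots in 𝔽_2: g(0) = 0 → root; g(1) = 0 → root.
g(0) = 0, so (z) divides g(z); g is reducible.

No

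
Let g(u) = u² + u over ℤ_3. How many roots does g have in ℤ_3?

Evaluate at each of the 3 elements of ℤ_3:
g(0) = 0 → root; g(1) = 2; g(2) = 0 → root.
Roots: {0, 2}.

2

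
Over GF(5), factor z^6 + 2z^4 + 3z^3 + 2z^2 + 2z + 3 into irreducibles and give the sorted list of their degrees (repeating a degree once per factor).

Write g(z) = z^6 + 2z^4 + 3z^3 + 2z^2 + 2z + 3.
Roots in GF(5): g(0) = 3; g(1) = 3; g(2) = 0 → root; g(3) = 4; g(4) = 3.
Linear factors from roots: (z + 3).
Complete factorization: g(z) = (z + 3)·(z^2 + 3z + 4)·(z^3 + 4z^2 + 4).
Factor degrees with multiplicity: 1 + 2 + 3 = 6.

1, 2, 3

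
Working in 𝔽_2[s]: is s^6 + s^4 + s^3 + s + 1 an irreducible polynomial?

Write h(s) = s^6 + s^4 + s^3 + s + 1.
Check for roots in 𝔽_2: h(0) = 1; h(1) = 1.
No roots, so no linear factors.
Monic irreducibles of degree 2 over GF(2): s^2 + s + 1.
None of them divide h (all give nonzero remainder).
Monic irreducibles of degree 3 over GF(2): s^3 + s + 1, s^3 + s^2 + 1.
None of them divide h (all give nonzero remainder).
No irreducible factor of degree ≤ 3 exists, so h is irreducible over GF(2).

Yes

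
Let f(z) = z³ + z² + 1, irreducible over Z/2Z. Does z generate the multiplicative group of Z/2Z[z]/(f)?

|GF(2^3)^×| = 2^3 − 1 = 7. Prime factorization: 7 = 7.
f is primitive ⇔ z has order 7 in GF(2)[z]/(f), i.e. z^(7/q) ≠ 1 for each prime q | 7.
z^(1) mod f = z.
None equal 1, so z has full order 7; f is primitive.

Yes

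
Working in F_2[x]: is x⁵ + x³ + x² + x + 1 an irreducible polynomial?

Write h(x) = x⁵ + x³ + x² + x + 1.
Check for roots in F_2: h(0) = 1; h(1) = 1.
No roots, so no linear factors.
Monic irreducibles of degree 2 over GF(2): x² + x + 1.
None of them divide h (all give nonzero remainder).
No irreducible factor of degree ≤ 2 exists, so h is irreducible over GF(2).

Yes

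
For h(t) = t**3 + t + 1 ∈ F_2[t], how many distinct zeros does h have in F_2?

Evaluate at each of the 2 elements of F_2:
h(0) = 1; h(1) = 1.
No element is a root.

0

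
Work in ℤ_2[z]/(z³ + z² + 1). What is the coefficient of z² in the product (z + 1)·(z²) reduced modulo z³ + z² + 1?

Multiply in ℤ_2[z]: (z + 1)·(z²) = z³ + z².
Reduce using z³ ≡ z² + 1 (mod z³ + z² + 1).
Reduced: 1.

0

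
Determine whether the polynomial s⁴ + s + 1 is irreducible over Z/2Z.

Yes

Write P(s) = s⁴ + s + 1.
Check for roots in Z/2Z: P(0) = 1; P(1) = 1.
No roots, so no linear factors.
Monic irreducibles of degree 2 over GF(2): s² + s + 1.
None of them divide P (all give nonzero remainder).
No irreducible factor of degree ≤ 2 exists, so P is irreducible over GF(2).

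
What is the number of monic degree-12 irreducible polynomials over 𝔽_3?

By the necklace-counting formula, N_3(12) = (1/12) Σ_{d|12} μ(12/d)·3^d.
Divisors of 12: 1, 2, 3, 4, 6, 12; μ(12/d) for each: 0, 1, 0, -1, -1, 1.
Σ = 3^2 − 3^4 − 3^6 + 3^12 = 530640.
N = 530640/12 = 44220.

44220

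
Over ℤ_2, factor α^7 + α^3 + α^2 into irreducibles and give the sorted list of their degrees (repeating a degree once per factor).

1, 1, 2, 3

Write h(α) = α^7 + α^3 + α^2.
Roots in ℤ_2: h(0) = 0 → root; h(1) = 1.
Linear factors from roots: (α).
Complete factorization: h(α) = (α)^2·(α^2 + α + 1)·(α^3 + α^2 + 1).
Factor degrees with multiplicity: 1 + 1 + 2 + 3 = 7.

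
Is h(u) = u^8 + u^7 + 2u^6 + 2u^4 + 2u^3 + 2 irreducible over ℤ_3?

No

Check for roots in ℤ_3: h(0) = 2; h(1) = 1; h(2) = 1.
No roots, so no linear factors.
Monic irreducibles of degree 2 over GF(3): u^2 + 1, u^2 + u + 2, u^2 + 2u + 2.
u^2 + 1 divides h: h(u) = (u^2 + 1)·(u^6 + u^5 + u^4 + 2u^3 + u^2 + 2).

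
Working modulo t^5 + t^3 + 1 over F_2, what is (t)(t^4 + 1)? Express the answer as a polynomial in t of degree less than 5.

Multiply in F_2[t]: (t)·(t^4 + 1) = t^5 + t.
Reduce using t^5 ≡ t^3 + 1 (mod t^5 + t^3 + 1).
Reduced: t^3 + t + 1.

t^3 + t + 1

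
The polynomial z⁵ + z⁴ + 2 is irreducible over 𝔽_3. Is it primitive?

Write f(z) = z⁵ + z⁴ + 2.
|GF(3^5)^×| = 3^5 − 1 = 242. Prime factorization: 242 = 2·11^2.
f is primitive ⇔ z has order 242 in GF(3)[z]/(f), i.e. z^(242/q) ≠ 1 for each prime q | 242.
z^(121) mod f = 1
z^(22) mod f = 2z² + z + 1.
Since z^(121) = 1, the order of z divides 121 < 242; not primitive.

No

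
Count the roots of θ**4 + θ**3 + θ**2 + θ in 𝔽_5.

4

Write h(θ) = θ**4 + θ**3 + θ**2 + θ.
Evaluate at each of the 5 elements of 𝔽_5:
h(0) = 0 → root; h(1) = 4; h(2) = 0 → root; h(3) = 0 → root; h(4) = 0 → root.
Roots: {0, 2, 3, 4}.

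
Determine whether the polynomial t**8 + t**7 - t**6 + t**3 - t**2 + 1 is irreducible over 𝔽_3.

Yes

Write m(t) = t**8 + t**7 - t**6 + t**3 - t**2 + 1.
Check for roots in 𝔽_3: m(0) = 1; m(1) = 2; m(2) = 1.
No roots, so no linear factors.
Monic irreducibles of degree 2 over GF(3): t**2 + 1, t**2 + t - 1, t**2 - t - 1.
None of them divide m (all give nonzero remainder).
Degree-3 irreducible divisors: test the 8 monic irreducibles of degree 3 over GF(3).
None of them divide m (all give nonzero remainder).
Degree-4 irreducible divisors: test the 18 monic irreducibles of degree 4 over GF(3).
None of them divide m (all give nonzero remainder).
No irreducible factor of degree ≤ 4 exists, so m is irreducible over GF(3).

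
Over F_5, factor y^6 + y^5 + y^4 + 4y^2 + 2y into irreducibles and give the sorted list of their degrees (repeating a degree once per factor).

Write g(y) = y^6 + y^5 + y^4 + 4y^2 + 2y.
Roots in F_5: g(0) = 0 → root; g(1) = 4; g(2) = 2; g(3) = 0 → root; g(4) = 3.
Linear factors from roots: (y), (y + 2).
Complete factorization: g(y) = (y)·(y + 2)·(y^2 + y + 2)·(y^2 + 3y + 3).
Factor degrees with multiplicity: 1 + 1 + 2 + 2 = 6.

1, 1, 2, 2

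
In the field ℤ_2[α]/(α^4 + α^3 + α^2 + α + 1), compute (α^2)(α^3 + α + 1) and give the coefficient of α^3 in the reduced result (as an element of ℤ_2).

Multiply in ℤ_2[α]: (α^2)·(α^3 + α + 1) = α^5 + α^3 + α^2.
Reduce using α^4 ≡ α^3 + α^2 + α + 1 (mod α^4 + α^3 + α^2 + α + 1).
Reduced: α^3 + α^2 + 1.

1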